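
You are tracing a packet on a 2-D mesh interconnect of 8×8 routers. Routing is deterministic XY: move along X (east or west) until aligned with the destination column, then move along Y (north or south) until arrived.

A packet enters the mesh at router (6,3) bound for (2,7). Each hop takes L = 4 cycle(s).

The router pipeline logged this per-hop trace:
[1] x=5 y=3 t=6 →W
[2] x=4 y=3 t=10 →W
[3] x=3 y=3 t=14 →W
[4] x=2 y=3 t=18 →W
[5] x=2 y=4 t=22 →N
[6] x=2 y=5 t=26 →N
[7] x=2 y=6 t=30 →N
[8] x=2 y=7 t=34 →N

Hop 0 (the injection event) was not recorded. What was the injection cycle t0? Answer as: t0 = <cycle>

t0 = 2

At hop 1 the cycle is 6; in general cyc_k = t0 + kL.
So t0 = 6 − 1·4 = 2.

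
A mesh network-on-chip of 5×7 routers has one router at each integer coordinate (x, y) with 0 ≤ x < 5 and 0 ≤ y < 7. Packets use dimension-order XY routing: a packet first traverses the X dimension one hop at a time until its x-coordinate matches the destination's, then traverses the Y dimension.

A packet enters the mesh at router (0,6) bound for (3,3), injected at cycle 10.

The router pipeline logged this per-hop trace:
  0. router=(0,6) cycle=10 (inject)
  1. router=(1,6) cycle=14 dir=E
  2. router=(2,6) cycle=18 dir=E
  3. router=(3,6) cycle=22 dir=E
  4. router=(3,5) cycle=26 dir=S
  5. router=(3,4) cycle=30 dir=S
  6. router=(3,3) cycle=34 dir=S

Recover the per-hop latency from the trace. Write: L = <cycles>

Between hops 0 and 1 the cycle counter advances 14 − 10 = 4.
Per-hop latency L = Δcyc = 4.

L = 4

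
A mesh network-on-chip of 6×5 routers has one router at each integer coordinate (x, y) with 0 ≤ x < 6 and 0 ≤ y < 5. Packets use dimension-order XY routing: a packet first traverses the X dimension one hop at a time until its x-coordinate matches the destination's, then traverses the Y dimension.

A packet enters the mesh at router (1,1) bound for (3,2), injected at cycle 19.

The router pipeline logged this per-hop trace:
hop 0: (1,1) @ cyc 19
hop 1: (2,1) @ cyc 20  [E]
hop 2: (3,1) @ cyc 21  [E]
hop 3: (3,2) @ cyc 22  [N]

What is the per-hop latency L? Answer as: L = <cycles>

cyc[1] − cyc[0] = 20 − 19 = 1.
One hop costs L cycles, so L = 1.

L = 1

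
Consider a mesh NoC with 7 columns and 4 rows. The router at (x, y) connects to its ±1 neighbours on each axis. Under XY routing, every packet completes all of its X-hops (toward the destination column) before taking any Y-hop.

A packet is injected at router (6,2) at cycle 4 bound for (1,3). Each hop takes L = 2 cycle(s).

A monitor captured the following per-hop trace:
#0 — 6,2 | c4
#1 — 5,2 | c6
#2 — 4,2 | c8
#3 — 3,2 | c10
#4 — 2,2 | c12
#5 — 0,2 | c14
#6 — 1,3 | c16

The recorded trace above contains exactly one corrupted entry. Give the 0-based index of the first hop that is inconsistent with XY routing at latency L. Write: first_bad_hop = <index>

hop 1: step (-1,+0), +2 cyc — ok
hop 2: step (-1,+0), +2 cyc — ok
hop 3: step (-1,+0), +2 cyc — ok
hop 4: step (-1,+0), +2 cyc — ok
hop 5: step (-2,+0), +2 cyc — BAD: non-unit step

first_bad_hop = 5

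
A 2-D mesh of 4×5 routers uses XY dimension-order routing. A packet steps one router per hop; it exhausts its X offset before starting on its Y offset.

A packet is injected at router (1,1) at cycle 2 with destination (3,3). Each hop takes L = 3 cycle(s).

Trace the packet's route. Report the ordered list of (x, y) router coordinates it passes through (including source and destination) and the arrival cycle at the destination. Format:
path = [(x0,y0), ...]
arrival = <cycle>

path = [(1,1), (2,1), (3,1), (3,2), (3,3)]
arrival = 14

src (1,1)  cyc=2
E→(2,1)  cyc=5
E→(3,1)  cyc=8
N→(3,2)  cyc=11
N→(3,3)  cyc=14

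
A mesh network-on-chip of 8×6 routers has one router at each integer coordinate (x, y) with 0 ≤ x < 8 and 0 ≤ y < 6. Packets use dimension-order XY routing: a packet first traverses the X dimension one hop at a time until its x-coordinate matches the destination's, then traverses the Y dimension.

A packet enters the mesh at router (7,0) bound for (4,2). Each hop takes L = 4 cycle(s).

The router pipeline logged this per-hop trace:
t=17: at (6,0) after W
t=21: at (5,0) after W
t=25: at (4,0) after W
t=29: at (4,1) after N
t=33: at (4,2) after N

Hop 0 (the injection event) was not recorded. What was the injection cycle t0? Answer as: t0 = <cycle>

cyc[1] = 17 and cyc[k] = t0 + k·L for every k.
t0 = cyc[1] − L = 17 − 4 = 13.

t0 = 13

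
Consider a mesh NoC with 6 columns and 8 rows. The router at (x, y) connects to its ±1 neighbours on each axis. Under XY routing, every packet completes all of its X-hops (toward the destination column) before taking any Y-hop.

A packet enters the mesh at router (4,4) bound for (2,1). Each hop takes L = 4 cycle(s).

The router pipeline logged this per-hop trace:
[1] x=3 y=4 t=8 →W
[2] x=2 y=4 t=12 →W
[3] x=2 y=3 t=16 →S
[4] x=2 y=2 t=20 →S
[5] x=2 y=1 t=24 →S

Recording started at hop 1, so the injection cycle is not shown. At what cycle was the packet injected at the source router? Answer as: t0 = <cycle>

t0 = 4

The first recorded entry is hop 1 at cycle 8.
Subtract one hop: t0 = 8 − 4 = 4.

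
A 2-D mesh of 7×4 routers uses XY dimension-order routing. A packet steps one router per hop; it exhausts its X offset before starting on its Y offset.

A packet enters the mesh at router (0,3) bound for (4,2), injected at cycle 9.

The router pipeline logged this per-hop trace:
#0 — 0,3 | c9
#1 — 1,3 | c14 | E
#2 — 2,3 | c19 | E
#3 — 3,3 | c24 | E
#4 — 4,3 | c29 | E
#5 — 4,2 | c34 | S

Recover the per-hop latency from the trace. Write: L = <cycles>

L = 5

Δcyc across hop 0→1: 14 − 9 = 5.
That increment is L by definition: L = 5.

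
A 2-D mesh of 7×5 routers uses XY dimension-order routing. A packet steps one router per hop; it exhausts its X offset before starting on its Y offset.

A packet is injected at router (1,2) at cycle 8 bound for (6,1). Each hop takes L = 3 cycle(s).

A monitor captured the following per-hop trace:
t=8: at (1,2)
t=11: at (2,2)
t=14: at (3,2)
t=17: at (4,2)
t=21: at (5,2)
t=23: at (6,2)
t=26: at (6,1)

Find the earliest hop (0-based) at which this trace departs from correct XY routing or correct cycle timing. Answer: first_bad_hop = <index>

hop 1: step (+1,+0), +3 cyc — ok
hop 2: step (+1,+0), +3 cyc — ok
hop 3: step (+1,+0), +3 cyc — ok
hop 4: step (+1,+0), +4 cyc — BAD: Δcyc=4≠L

first_bad_hop = 4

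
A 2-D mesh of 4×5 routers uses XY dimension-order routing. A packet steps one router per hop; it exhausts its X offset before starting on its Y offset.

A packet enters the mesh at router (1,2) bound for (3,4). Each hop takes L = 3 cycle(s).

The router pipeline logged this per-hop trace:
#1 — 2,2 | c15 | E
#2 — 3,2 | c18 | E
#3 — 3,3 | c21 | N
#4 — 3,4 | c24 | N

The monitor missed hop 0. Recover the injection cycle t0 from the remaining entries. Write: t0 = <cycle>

The first recorded entry is hop 1 at cycle 15.
t0 = cyc[1] − L = 15 − 3 = 12.

t0 = 12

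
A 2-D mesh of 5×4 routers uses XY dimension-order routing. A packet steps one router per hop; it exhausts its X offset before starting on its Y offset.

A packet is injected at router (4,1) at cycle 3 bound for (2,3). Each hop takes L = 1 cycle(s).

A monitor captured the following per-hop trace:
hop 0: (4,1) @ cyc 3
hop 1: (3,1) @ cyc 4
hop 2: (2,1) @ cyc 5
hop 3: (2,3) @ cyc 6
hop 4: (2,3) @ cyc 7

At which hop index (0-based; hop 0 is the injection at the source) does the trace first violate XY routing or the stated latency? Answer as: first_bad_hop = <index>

check 1→ d=(-1,0) cyc+1: ok
check 2→ d=(-1,0) cyc+1: ok
check 3→ d=(0,2) cyc+1: BAD: non-unit step

first_bad_hop = 3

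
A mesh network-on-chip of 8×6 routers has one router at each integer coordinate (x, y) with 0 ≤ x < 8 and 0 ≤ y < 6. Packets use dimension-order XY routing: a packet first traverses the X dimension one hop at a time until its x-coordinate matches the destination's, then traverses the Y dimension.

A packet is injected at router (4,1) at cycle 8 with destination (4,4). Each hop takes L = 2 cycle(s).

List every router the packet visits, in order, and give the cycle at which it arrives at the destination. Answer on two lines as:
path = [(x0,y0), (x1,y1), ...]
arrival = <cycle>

path = [(4,1), (4,2), (4,3), (4,4)]
arrival = 14

t=8: at (4,1)
t=10: at (4,2) after N
t=12: at (4,3) after N
t=14: at (4,4) after N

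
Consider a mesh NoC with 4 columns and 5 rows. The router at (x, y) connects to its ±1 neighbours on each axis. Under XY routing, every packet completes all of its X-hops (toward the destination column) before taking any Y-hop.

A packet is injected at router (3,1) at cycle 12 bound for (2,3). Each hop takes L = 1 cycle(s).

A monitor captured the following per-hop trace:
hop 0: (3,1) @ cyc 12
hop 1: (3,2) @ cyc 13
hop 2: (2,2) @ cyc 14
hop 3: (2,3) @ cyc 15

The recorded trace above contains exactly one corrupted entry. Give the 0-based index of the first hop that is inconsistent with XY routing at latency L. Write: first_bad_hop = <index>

first_bad_hop = 1

[1] (+0,+1) / 1c ⇒ BAD: Y-move but x=3≠2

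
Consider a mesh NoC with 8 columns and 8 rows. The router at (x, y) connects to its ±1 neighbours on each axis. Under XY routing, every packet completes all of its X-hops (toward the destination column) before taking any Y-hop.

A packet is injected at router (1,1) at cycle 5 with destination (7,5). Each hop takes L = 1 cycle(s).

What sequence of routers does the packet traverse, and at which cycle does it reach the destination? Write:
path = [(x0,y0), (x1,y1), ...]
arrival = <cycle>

hop 0: (1,1) @ cyc 5
hop 1: (2,1) @ cyc 6  [E]
hop 2: (3,1) @ cyc 7  [E]
hop 3: (4,1) @ cyc 8  [E]
hop 4: (5,1) @ cyc 9  [E]
hop 5: (6,1) @ cyc 10  [E]
hop 6: (7,1) @ cyc 11  [E]
hop 7: (7,2) @ cyc 12  [N]
hop 8: (7,3) @ cyc 13  [N]
hop 9: (7,4) @ cyc 14  [N]
hop 10: (7,5) @ cyc 15  [N]

path = [(1,1), (2,1), (3,1), (4,1), (5,1), (6,1), (7,1), (7,2), (7,3), (7,4), (7,5)]
arrival = 15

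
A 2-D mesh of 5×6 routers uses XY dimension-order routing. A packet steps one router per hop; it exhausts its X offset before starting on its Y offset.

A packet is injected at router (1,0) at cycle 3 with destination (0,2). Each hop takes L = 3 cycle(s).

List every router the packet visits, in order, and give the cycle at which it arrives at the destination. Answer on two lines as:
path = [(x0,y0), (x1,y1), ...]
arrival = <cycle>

src (1,0)  cyc=3
W→(0,0)  cyc=6
N→(0,1)  cyc=9
N→(0,2)  cyc=12

path = [(1,0), (0,0), (0,1), (0,2)]
arrival = 12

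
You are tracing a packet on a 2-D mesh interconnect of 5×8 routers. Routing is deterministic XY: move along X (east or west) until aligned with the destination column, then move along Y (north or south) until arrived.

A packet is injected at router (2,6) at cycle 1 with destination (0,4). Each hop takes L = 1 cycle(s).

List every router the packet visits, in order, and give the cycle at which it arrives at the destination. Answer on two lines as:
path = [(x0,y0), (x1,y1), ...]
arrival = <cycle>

#0 — 2,6 | c1
#1 — 1,6 | c2 | W
#2 — 0,6 | c3 | W
#3 — 0,5 | c4 | S
#4 — 0,4 | c5 | S

path = [(2,6), (1,6), (0,6), (0,5), (0,4)]
arrival = 5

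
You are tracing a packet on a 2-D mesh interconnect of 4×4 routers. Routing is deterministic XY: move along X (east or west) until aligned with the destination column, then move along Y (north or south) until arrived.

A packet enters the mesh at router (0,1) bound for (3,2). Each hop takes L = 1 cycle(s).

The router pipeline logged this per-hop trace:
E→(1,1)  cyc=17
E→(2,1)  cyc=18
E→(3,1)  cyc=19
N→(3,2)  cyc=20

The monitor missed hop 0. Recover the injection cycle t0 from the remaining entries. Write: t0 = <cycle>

Hop 1 reached at cycle 17; hop k is at t0 + k·L.
Therefore t0 = 17 − L = 16.

t0 = 16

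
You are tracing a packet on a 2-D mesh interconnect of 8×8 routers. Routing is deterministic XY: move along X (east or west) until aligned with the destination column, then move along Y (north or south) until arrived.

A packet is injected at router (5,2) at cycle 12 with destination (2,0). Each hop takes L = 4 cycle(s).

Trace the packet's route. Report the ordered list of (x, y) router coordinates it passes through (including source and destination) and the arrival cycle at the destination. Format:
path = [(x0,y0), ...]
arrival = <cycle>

path = [(5,2), (4,2), (3,2), (2,2), (2,1), (2,0)]
arrival = 32

src (5,2)  cyc=12
W→(4,2)  cyc=16
W→(3,2)  cyc=20
W→(2,2)  cyc=24
S→(2,1)  cyc=28
S→(2,0)  cyc=32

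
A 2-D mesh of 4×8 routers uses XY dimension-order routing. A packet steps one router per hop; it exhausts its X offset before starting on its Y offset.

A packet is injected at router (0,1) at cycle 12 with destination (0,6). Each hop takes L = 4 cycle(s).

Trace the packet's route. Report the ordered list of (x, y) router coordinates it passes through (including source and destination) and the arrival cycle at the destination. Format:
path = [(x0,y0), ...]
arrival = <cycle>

hop 0: (0,1) @ cyc 12
hop 1: (0,2) @ cyc 16  [N]
hop 2: (0,3) @ cyc 20  [N]
hop 3: (0,4) @ cyc 24  [N]
hop 4: (0,5) @ cyc 28  [N]
hop 5: (0,6) @ cyc 32  [N]

path = [(0,1), (0,2), (0,3), (0,4), (0,5), (0,6)]
arrival = 32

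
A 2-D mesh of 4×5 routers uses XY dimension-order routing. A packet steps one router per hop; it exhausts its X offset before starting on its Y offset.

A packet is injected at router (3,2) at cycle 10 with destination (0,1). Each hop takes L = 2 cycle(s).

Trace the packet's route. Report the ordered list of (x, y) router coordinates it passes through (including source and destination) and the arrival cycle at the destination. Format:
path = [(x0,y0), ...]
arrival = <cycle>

#0 — 3,2 | c10
#1 — 2,2 | c12 | W
#2 — 1,2 | c14 | W
#3 — 0,2 | c16 | W
#4 — 0,1 | c18 | S

path = [(3,2), (2,2), (1,2), (0,2), (0,1)]
arrival = 18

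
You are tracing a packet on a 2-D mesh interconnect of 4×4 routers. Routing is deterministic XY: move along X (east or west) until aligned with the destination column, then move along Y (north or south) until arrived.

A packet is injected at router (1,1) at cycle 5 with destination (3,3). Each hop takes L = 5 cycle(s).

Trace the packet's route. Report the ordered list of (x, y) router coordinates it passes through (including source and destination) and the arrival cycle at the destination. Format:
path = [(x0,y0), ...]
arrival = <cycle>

t=5: at (1,1)
t=10: at (2,1) after E
t=15: at (3,1) after E
t=20: at (3,2) after N
t=25: at (3,3) after N

path = [(1,1), (2,1), (3,1), (3,2), (3,3)]
arrival = 25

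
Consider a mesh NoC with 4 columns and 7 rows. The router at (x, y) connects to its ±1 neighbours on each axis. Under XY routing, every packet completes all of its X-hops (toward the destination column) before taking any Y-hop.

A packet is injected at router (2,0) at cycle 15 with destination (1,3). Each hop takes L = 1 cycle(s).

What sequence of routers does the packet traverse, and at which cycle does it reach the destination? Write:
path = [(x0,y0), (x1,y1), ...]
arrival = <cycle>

#0 — 2,0 | c15
#1 — 1,0 | c16 | W
#2 — 1,1 | c17 | N
#3 — 1,2 | c18 | N
#4 — 1,3 | c19 | N

path = [(2,0), (1,0), (1,1), (1,2), (1,3)]
arrival = 19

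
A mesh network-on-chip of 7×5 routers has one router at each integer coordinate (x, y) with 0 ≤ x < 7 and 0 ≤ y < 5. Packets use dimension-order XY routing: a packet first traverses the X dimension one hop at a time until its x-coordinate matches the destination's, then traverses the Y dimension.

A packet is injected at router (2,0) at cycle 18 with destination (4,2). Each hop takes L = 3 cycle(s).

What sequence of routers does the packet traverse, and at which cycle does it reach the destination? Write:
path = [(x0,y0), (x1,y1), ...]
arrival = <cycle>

src (2,0)  cyc=18
E→(3,0)  cyc=21
E→(4,0)  cyc=24
N→(4,1)  cyc=27
N→(4,2)  cyc=30

path = [(2,0), (3,0), (4,0), (4,1), (4,2)]
arrival = 30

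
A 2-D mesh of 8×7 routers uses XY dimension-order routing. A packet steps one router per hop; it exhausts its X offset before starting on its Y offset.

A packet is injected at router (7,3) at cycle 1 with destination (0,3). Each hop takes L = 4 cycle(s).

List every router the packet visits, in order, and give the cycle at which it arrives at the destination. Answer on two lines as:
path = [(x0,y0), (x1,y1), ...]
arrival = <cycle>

t=1: at (7,3)
t=5: at (6,3) after W
t=9: at (5,3) after W
t=13: at (4,3) after W
t=17: at (3,3) after W
t=21: at (2,3) after W
t=25: at (1,3) after W
t=29: at (0,3) after W

path = [(7,3), (6,3), (5,3), (4,3), (3,3), (2,3), (1,3), (0,3)]
arrival = 29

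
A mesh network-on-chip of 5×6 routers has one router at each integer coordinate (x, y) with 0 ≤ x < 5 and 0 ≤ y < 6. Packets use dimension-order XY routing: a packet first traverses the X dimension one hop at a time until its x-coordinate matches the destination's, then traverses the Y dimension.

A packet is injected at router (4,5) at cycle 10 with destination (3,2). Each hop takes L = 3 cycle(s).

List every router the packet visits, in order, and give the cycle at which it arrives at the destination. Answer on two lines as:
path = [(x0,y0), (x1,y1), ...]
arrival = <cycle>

hop 0: (4,5) @ cyc 10
hop 1: (3,5) @ cyc 13  [W]
hop 2: (3,4) @ cyc 16  [S]
hop 3: (3,3) @ cyc 19  [S]
hop 4: (3,2) @ cyc 22  [S]

path = [(4,5), (3,5), (3,4), (3,3), (3,2)]
arrival = 22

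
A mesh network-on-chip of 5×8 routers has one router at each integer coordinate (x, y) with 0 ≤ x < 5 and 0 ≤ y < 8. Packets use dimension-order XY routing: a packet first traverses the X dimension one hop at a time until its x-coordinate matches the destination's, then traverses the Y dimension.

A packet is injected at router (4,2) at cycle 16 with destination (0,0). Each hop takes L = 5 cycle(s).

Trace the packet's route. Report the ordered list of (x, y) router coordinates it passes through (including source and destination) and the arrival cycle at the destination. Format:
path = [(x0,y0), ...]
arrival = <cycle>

path = [(4,2), (3,2), (2,2), (1,2), (0,2), (0,1), (0,0)]
arrival = 46

hop 0: (4,2) @ cyc 16
hop 1: (3,2) @ cyc 21  [W]
hop 2: (2,2) @ cyc 26  [W]
hop 3: (1,2) @ cyc 31  [W]
hop 4: (0,2) @ cyc 36  [W]
hop 5: (0,1) @ cyc 41  [S]
hop 6: (0,0) @ cyc 46  [S]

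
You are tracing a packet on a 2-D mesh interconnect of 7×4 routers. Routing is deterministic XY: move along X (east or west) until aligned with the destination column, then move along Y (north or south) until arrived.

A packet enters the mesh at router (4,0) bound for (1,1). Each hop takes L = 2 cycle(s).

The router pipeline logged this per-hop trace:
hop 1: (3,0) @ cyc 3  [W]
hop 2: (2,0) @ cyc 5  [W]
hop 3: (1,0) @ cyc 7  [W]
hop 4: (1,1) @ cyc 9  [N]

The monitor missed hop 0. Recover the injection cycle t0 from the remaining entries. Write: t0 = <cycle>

t0 = 1

At hop 1 the cycle is 3; in general cyc_k = t0 + kL.
Subtract one hop: t0 = 3 − 2 = 1.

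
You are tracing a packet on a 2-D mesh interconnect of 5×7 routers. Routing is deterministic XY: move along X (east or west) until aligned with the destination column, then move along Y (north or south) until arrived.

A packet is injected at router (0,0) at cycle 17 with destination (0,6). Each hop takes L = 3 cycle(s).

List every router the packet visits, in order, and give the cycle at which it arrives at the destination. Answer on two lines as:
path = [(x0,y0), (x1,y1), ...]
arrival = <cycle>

hop 0: (0,0) @ cyc 17
hop 1: (0,1) @ cyc 20  [N]
hop 2: (0,2) @ cyc 23  [N]
hop 3: (0,3) @ cyc 26  [N]
hop 4: (0,4) @ cyc 29  [N]
hop 5: (0,5) @ cyc 32  [N]
hop 6: (0,6) @ cyc 35  [N]

path = [(0,0), (0,1), (0,2), (0,3), (0,4), (0,5), (0,6)]
arrival = 35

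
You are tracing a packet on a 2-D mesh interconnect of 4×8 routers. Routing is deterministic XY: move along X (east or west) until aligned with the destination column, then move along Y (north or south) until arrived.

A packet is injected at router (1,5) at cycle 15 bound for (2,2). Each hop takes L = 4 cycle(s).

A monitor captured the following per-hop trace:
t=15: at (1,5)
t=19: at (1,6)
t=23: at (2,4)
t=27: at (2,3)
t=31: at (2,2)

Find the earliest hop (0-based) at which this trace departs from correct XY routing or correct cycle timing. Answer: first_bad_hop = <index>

check 1→ d=(0,1) cyc+4: BAD: Y-move but x=1≠2

first_bad_hop = 1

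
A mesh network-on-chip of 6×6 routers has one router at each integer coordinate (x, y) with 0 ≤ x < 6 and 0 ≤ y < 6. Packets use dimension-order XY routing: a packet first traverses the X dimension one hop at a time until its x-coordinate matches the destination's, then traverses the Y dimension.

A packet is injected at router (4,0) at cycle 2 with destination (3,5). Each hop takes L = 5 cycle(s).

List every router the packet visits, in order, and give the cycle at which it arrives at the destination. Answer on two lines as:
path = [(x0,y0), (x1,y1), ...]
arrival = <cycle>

path = [(4,0), (3,0), (3,1), (3,2), (3,3), (3,4), (3,5)]
arrival = 32

  0. router=(4,0) cycle=2 (inject)
  1. router=(3,0) cycle=7 dir=W
  2. router=(3,1) cycle=12 dir=N
  3. router=(3,2) cycle=17 dir=N
  4. router=(3,3) cycle=22 dir=N
  5. router=(3,4) cycle=27 dir=N
  6. router=(3,5) cycle=32 dir=N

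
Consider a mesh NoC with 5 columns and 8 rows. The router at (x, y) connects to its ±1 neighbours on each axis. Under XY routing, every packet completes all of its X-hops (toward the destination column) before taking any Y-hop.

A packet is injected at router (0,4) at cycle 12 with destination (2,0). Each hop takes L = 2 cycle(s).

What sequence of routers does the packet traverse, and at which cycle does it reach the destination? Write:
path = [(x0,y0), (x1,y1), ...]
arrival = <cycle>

path = [(0,4), (1,4), (2,4), (2,3), (2,2), (2,1), (2,0)]
arrival = 24

  0. router=(0,4) cycle=12 (inject)
  1. router=(1,4) cycle=14 dir=E
  2. router=(2,4) cycle=16 dir=E
  3. router=(2,3) cycle=18 dir=S
  4. router=(2,2) cycle=20 dir=S
  5. router=(2,1) cycle=22 dir=S
  6. router=(2,0) cycle=24 dir=S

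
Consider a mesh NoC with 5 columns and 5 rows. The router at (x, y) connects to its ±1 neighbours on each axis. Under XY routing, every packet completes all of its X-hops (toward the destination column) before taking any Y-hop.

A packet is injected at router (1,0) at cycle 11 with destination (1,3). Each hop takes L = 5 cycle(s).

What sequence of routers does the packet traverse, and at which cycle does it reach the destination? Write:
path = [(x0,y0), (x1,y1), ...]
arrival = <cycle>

path = [(1,0), (1,1), (1,2), (1,3)]
arrival = 26

  0. router=(1,0) cycle=11 (inject)
  1. router=(1,1) cycle=16 dir=N
  2. router=(1,2) cycle=21 dir=N
  3. router=(1,3) cycle=26 dir=N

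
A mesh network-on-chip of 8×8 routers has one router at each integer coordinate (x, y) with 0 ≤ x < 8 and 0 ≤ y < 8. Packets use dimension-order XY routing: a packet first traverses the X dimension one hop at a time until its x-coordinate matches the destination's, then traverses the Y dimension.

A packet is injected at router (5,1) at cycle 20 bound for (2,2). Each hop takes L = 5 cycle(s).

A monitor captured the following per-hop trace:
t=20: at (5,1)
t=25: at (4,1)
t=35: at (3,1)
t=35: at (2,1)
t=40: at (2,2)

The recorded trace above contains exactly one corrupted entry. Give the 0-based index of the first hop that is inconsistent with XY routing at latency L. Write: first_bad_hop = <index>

[1] (-1,+0) / 5c ⇒ ok
[2] (-1,+0) / 10c ⇒ BAD: Δcyc=10≠L

first_bad_hop = 2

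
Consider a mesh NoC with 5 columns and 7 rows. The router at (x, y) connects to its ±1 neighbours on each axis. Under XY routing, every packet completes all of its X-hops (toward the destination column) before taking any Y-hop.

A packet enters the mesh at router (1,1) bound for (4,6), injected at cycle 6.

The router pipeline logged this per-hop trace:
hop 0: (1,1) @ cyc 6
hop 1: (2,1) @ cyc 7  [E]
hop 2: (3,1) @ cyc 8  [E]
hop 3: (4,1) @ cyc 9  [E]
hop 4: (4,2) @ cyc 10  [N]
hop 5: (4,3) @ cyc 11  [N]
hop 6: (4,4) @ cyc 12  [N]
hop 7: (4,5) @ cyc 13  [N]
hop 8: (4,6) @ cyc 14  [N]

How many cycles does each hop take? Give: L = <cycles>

L = 1

cyc[1] − cyc[0] = 7 − 6 = 1.
Each hop adds L, hence L = 1.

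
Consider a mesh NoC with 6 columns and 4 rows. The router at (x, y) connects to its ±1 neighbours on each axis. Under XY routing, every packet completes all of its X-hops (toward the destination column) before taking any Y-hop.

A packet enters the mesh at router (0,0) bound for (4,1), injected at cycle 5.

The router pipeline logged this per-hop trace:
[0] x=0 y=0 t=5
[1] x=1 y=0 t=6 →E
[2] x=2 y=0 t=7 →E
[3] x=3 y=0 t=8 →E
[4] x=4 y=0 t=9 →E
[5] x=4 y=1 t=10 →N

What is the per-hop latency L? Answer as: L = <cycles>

From hop 0 (5) to hop 1 (6): +1 cycles.
Each hop adds L, hence L = 1.

L = 1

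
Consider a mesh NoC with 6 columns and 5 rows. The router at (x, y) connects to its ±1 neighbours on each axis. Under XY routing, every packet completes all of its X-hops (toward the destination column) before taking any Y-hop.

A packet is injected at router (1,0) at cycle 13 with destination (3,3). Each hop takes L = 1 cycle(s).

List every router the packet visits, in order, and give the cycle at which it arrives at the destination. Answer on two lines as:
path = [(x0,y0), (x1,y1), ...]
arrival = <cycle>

path = [(1,0), (2,0), (3,0), (3,1), (3,2), (3,3)]
arrival = 18

  0. router=(1,0) cycle=13 (inject)
  1. router=(2,0) cycle=14 dir=E
  2. router=(3,0) cycle=15 dir=E
  3. router=(3,1) cycle=16 dir=N
  4. router=(3,2) cycle=17 dir=N
  5. router=(3,3) cycle=18 dir=N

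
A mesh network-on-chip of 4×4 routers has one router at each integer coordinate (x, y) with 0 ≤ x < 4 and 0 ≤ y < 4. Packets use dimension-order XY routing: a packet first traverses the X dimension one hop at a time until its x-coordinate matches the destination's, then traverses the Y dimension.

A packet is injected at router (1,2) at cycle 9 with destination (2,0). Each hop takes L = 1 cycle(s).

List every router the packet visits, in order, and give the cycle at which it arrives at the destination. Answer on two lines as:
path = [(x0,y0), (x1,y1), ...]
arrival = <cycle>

[0] x=1 y=2 t=9
[1] x=2 y=2 t=10 →E
[2] x=2 y=1 t=11 →S
[3] x=2 y=0 t=12 →S

path = [(1,2), (2,2), (2,1), (2,0)]
arrival = 12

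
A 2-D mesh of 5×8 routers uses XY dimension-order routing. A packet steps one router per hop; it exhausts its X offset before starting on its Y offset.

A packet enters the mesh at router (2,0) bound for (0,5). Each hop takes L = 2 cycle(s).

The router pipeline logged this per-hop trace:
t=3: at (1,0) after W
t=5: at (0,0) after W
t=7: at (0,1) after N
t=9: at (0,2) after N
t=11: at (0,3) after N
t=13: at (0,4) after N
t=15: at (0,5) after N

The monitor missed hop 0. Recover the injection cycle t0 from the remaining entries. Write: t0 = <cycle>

cyc[1] = 3 and cyc[k] = t0 + k·L for every k.
Therefore t0 = 3 − L = 1.

t0 = 1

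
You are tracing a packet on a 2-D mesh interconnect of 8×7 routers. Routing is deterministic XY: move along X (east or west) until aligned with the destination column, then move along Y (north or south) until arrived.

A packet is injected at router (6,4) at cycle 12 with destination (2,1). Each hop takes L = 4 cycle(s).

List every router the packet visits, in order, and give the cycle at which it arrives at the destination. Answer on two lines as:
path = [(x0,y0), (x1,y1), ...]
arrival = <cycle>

t=12: at (6,4)
t=16: at (5,4) after W
t=20: at (4,4) after W
t=24: at (3,4) after W
t=28: at (2,4) after W
t=32: at (2,3) after S
t=36: at (2,2) after S
t=40: at (2,1) after S

path = [(6,4), (5,4), (4,4), (3,4), (2,4), (2,3), (2,2), (2,1)]
arrival = 40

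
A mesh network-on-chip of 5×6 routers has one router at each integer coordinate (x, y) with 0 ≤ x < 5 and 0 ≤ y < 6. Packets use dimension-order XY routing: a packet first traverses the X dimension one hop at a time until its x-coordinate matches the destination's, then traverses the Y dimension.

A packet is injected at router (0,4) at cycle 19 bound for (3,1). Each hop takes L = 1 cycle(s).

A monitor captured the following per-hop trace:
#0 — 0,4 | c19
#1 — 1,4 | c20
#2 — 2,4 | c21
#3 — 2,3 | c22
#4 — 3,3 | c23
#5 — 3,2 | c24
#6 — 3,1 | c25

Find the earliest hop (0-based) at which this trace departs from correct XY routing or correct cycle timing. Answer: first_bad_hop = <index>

hop 1: step (+1,+0), +1 cyc — ok
hop 2: step (+1,+0), +1 cyc — ok
hop 3: step (+0,-1), +1 cyc — BAD: Y-move but x=2≠3

first_bad_hop = 3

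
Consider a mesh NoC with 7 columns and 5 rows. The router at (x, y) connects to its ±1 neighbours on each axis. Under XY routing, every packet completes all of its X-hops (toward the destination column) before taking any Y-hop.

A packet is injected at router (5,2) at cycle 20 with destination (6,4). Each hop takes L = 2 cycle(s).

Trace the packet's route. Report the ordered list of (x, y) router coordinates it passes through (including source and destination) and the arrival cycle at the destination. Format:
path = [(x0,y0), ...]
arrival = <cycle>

  0. router=(5,2) cycle=20 (inject)
  1. router=(6,2) cycle=22 dir=E
  2. router=(6,3) cycle=24 dir=N
  3. router=(6,4) cycle=26 dir=N

path = [(5,2), (6,2), (6,3), (6,4)]
arrival = 26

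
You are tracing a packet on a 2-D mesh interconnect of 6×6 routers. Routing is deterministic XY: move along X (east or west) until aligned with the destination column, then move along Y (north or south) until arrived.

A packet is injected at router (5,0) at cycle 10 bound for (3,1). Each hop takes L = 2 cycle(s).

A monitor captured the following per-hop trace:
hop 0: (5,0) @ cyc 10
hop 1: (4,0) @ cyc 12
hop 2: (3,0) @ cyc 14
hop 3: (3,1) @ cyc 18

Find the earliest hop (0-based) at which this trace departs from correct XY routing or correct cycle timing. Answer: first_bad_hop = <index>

check 1→ d=(-1,0) cyc+2: ok
check 2→ d=(-1,0) cyc+2: ok
check 3→ d=(0,1) cyc+4: BAD: Δcyc=4≠L

first_bad_hop = 3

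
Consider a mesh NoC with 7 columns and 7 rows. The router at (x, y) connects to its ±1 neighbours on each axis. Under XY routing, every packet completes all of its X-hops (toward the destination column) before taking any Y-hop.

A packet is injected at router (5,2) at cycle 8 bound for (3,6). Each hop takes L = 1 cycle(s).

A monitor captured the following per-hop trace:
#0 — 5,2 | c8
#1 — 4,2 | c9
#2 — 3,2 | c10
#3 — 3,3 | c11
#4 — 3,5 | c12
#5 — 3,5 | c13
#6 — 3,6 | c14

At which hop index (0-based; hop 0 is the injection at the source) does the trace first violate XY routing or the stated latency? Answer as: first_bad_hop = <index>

hop 1: step (-1,+0), +1 cyc — ok
hop 2: step (-1,+0), +1 cyc — ok
hop 3: step (+0,+1), +1 cyc — ok
hop 4: step (+0,+2), +1 cyc — BAD: non-unit step

first_bad_hop = 4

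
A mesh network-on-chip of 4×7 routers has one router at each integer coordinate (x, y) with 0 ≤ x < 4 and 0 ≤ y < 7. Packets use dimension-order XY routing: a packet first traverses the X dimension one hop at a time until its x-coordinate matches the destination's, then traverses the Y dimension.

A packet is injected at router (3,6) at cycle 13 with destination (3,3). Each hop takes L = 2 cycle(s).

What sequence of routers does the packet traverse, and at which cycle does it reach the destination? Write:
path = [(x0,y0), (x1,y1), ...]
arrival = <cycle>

[0] x=3 y=6 t=13
[1] x=3 y=5 t=15 →S
[2] x=3 y=4 t=17 →S
[3] x=3 y=3 t=19 →S

path = [(3,6), (3,5), (3,4), (3,3)]
arrival = 19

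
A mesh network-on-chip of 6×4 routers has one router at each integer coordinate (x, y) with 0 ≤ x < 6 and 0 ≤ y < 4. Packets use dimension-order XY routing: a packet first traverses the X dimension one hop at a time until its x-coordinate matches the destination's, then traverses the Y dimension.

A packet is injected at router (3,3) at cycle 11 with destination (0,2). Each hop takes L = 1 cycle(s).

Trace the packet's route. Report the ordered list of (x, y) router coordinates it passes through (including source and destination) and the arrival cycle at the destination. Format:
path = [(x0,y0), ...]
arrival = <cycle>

path = [(3,3), (2,3), (1,3), (0,3), (0,2)]
arrival = 15

t=11: at (3,3)
t=12: at (2,3) after W
t=13: at (1,3) after W
t=14: at (0,3) after W
t=15: at (0,2) after S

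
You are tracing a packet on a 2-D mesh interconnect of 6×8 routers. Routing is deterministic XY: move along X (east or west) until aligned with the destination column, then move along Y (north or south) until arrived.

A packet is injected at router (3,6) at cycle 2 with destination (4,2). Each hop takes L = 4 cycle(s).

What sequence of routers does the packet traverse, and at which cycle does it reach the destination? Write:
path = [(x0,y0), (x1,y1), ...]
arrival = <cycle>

hop 0: (3,6) @ cyc 2
hop 1: (4,6) @ cyc 6  [E]
hop 2: (4,5) @ cyc 10  [S]
hop 3: (4,4) @ cyc 14  [S]
hop 4: (4,3) @ cyc 18  [S]
hop 5: (4,2) @ cyc 22  [S]

path = [(3,6), (4,6), (4,5), (4,4), (4,3), (4,2)]
arrival = 22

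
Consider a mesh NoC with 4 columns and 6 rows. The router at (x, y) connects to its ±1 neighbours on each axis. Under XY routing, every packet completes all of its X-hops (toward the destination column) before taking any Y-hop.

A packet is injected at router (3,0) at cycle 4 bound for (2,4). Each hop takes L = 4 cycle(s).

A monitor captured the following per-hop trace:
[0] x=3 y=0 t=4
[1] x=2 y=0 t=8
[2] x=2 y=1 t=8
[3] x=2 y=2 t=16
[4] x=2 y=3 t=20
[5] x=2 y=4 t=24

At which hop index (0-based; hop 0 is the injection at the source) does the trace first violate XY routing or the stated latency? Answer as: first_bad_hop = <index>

first_bad_hop = 2

hop 1: step (-1,+0), +4 cyc — ok
hop 2: step (+0,+1), +0 cyc — BAD: Δcyc=0≠L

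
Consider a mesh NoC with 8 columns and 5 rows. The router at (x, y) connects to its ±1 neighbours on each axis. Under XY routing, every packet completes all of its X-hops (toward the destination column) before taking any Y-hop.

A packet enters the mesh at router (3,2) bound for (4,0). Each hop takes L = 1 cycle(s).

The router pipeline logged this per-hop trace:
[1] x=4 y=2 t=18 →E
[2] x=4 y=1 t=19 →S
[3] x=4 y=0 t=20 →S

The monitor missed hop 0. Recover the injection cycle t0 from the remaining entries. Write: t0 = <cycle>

The first recorded entry is hop 1 at cycle 18.
Therefore t0 = 18 − L = 17.

t0 = 17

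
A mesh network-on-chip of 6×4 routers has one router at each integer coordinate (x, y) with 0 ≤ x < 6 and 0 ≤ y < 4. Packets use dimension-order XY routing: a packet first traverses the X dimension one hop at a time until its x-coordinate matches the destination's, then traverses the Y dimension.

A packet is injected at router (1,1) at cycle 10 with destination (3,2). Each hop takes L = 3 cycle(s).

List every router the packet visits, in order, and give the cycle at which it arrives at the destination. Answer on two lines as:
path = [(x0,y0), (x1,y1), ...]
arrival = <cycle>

path = [(1,1), (2,1), (3,1), (3,2)]
arrival = 19

hop 0: (1,1) @ cyc 10
hop 1: (2,1) @ cyc 13  [E]
hop 2: (3,1) @ cyc 16  [E]
hop 3: (3,2) @ cyc 19  [N]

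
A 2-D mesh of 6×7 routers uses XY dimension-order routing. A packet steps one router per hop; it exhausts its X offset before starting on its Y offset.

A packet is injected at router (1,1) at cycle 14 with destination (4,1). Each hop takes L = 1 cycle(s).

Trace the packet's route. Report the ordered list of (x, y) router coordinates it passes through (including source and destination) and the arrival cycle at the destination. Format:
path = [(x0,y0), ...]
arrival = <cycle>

[0] x=1 y=1 t=14
[1] x=2 y=1 t=15 →E
[2] x=3 y=1 t=16 →E
[3] x=4 y=1 t=17 →E

path = [(1,1), (2,1), (3,1), (4,1)]
arrival = 17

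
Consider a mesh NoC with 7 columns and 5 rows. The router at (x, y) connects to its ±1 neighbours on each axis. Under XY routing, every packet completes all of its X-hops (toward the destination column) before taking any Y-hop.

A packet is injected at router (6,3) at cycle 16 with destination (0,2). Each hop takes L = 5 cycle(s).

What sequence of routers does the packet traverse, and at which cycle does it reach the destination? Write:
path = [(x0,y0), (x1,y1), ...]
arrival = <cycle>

#0 — 6,3 | c16
#1 — 5,3 | c21 | W
#2 — 4,3 | c26 | W
#3 — 3,3 | c31 | W
#4 — 2,3 | c36 | W
#5 — 1,3 | c41 | W
#6 — 0,3 | c46 | W
#7 — 0,2 | c51 | S

path = [(6,3), (5,3), (4,3), (3,3), (2,3), (1,3), (0,3), (0,2)]
arrival = 51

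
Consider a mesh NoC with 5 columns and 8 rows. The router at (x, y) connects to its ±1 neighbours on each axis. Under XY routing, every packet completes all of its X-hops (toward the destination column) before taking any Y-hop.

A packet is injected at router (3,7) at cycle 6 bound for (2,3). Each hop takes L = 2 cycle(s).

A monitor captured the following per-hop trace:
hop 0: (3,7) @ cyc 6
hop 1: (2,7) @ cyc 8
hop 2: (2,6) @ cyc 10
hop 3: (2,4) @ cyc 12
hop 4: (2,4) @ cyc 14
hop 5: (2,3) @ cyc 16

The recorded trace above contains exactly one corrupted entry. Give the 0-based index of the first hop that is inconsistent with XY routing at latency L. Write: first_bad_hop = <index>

first_bad_hop = 3

  1: Δx=-1 Δy=+0 Δt=2 [ok]
  2: Δx=+0 Δy=-1 Δt=2 [ok]
  3: Δx=+0 Δy=-2 Δt=2 [BAD: non-unit step]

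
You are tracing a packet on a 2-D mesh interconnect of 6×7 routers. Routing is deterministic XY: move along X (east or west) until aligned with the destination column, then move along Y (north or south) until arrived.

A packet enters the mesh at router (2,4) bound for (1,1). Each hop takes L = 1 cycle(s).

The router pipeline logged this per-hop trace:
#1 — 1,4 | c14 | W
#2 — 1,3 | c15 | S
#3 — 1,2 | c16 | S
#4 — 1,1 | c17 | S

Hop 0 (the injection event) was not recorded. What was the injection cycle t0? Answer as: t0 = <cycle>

Hop 1 reached at cycle 14; hop k is at t0 + k·L.
Subtract one hop: t0 = 14 − 1 = 13.

t0 = 13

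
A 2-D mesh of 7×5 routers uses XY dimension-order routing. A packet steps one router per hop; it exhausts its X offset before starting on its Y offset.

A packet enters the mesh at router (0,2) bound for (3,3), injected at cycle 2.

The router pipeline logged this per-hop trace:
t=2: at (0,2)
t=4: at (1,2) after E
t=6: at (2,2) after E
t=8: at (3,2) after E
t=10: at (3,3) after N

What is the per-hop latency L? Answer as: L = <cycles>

L = 2

Δcyc across hop 0→1: 4 − 2 = 2.
Per-hop latency L = Δcyc = 2.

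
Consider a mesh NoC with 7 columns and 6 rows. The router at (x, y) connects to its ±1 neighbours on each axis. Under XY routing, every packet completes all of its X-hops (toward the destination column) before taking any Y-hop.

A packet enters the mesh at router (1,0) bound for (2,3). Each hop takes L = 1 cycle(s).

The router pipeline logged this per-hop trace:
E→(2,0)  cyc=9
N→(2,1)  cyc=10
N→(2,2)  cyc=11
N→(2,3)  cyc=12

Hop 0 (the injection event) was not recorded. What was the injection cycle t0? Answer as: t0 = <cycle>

The first recorded entry is hop 1 at cycle 9.
Therefore t0 = 9 − L = 8.

t0 = 8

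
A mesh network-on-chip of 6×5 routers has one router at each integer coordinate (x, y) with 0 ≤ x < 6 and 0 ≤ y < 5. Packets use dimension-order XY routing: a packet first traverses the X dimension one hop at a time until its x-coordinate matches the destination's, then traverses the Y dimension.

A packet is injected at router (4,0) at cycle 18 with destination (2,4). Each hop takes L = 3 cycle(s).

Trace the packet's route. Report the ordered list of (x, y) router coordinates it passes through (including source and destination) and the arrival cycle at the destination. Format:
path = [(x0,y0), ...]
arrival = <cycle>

path = [(4,0), (3,0), (2,0), (2,1), (2,2), (2,3), (2,4)]
arrival = 36

[0] x=4 y=0 t=18
[1] x=3 y=0 t=21 →W
[2] x=2 y=0 t=24 →W
[3] x=2 y=1 t=27 →N
[4] x=2 y=2 t=30 →N
[5] x=2 y=3 t=33 →N
[6] x=2 y=4 t=36 →N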